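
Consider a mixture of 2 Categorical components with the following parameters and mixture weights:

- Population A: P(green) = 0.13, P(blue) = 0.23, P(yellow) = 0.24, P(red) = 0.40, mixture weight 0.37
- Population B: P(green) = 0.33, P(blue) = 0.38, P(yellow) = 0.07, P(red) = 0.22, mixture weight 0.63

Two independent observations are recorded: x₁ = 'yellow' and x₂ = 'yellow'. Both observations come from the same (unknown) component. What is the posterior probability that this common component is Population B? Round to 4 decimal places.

0.1265

By Bayes' theorem, P(k | x) = π_k f_k(x) / Σ_j π_j f_j(x).
Since both observations come from the same component, the likelihood for component k is f_k(x₁)·f_k(x₂).
  f_A = [0.24] × [0.24] = 0.0576
  f_B = [0.07] × [0.07] = 0.0049
Prior × likelihood for each component:
  π_A·f_A = 0.37 × 0.0576 = 0.021312
  π_B·f_B = 0.63 × 0.0049 = 0.003087
Normaliser: 0.021312 + 0.003087 = 0.024399
P(Population B | x₁, x₂) = 0.003087 / 0.024399 ≈ 0.1265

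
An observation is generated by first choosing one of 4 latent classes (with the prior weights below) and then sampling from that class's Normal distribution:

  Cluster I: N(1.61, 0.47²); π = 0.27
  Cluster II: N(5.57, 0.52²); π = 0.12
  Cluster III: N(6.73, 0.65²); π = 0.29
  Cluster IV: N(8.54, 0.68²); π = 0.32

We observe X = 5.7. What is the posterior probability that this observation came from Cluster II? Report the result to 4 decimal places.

By Bayes' theorem, P(k | x) = π_k f_k(x) / Σ_j π_j f_j(x).
Evaluate each component's likelihood at the observed value:
  f_I = 3.0542e-17
  f_II = 0.743593
  f_III = 0.174879
  f_IV = 9.56582e-05
Multiply by the mixture weights:
  π_I·f_I = 0.27 × 3.0542e-17 = 8.24634e-18
  π_II·f_II = 0.12 × 0.743593 = 0.0892311
  π_III·f_III = 0.29 × 0.174879 = 0.050715
  π_IV·f_IV = 0.32 × 9.56582e-05 = 3.06106e-05
Sum: 8.24634e-18 + 0.0892311 + 0.050715 + 3.06106e-05 = 0.139977
P(Cluster II | x) = 0.0892311 / 0.139977 ≈ 0.6375

0.6375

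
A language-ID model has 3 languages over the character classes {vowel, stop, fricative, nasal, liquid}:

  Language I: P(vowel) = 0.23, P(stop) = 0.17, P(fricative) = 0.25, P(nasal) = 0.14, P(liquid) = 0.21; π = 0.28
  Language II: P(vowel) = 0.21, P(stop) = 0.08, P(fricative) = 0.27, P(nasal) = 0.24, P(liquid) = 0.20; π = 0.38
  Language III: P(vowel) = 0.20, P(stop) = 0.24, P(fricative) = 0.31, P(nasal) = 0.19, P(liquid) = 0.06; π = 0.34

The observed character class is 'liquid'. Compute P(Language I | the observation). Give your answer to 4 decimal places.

0.3789

P(component k | x) = w_k·f_k(x) / marginal(x), where marginal(x) = Σ_j w_j·f_j(x).
Evaluate each component's likelihood at the observed value:
  f_I = 0.21
  f_II = 0.2
  f_III = 0.06
Weight by the priors:
  w_I·f_I = 0.28 × 0.21 = 0.0588
  w_II·f_II = 0.38 × 0.2 = 0.076
  w_III·f_III = 0.34 × 0.06 = 0.0204
Normaliser: 0.0588 + 0.076 + 0.0204 = 0.1552
P(Language I | data) = 0.0588 / 0.1552 ≈ 0.3789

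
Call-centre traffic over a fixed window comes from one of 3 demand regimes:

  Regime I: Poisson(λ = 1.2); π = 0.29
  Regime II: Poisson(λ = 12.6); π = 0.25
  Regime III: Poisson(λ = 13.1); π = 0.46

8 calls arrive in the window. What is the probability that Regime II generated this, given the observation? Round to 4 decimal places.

The responsibility of component k is w_k f_k(x) divided by Σ_j w_j f_j(x).
Component likelihoods at x = 8 calls:
  f_I = e^(−1.2)·1.2^8/8! = 3.212e-05
  f_II = e^(−12.6)·12.6^8/8! = 0.0531292
  f_III = e^(−13.1)·13.1^8/8! = 0.0439939
Prior × likelihood for each component:
  w_I·f_I = 0.29 × 3.212e-05 = 9.31481e-06
  w_II·f_II = 0.25 × 0.0531292 = 0.0132823
  w_III·f_III = 0.46 × 0.0439939 = 0.0202372
Denominator: 9.31481e-06 + 0.0132823 + 0.0202372 = 0.0335288
P(Regime II | 8 calls) ≈ 0.3961

0.3961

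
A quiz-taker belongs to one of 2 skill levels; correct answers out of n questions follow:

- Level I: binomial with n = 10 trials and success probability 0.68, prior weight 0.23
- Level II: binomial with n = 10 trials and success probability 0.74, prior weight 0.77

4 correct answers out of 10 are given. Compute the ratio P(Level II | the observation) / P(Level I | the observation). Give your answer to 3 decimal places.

1.351

The posterior odds equal the prior odds times the likelihood ratio: (P(Z=i)/P(Z=j))·(f_i(x)/f_j(x)).
Binomial probabilities:
  f_I = 0.048212
  f_II = 0.019453
Odds = (0.77/0.23) × (0.019453/0.048212) = 3.34783 × 0.403489 ≈ 1.351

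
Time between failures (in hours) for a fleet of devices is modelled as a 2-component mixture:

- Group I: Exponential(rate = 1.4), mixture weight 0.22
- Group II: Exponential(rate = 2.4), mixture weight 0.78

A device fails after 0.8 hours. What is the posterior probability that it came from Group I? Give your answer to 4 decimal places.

0.2680

P(component k | x) = w_k·f_k(x) / marginal(x), where marginal(x) = Σ_j w_j·f_j(x).
Component likelihoods at x = 0.8 hours:
  L_I = 1.4·e^(−1.4·0.8) = 1.4·e^(−1.1200) = 0.456792
  L_II = 2.4·e^(−2.4·0.8) = 2.4·e^(−1.9200) = 0.351857
Weight by the priors:
  w_I·L_I = 0.22 × 0.456792 = 0.100494
  w_II·L_II = 0.78 × 0.351857 = 0.274448
Normaliser: 0.100494 + 0.274448 = 0.374942
P(Group I | data) ≈ 0.2680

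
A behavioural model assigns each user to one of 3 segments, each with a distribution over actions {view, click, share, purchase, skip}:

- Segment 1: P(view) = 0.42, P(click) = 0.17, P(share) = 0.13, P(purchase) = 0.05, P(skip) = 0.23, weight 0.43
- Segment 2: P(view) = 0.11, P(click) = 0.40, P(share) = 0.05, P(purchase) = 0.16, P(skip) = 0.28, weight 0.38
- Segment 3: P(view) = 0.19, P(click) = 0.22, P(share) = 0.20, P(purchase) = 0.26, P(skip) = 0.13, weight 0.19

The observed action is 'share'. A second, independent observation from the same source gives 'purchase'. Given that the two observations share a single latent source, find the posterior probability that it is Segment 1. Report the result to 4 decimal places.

Posterior ∝ prior × likelihood, so P(k | x) ∝ w_k f_k(x); normalise over all components.
Since both observations come from the same component, the likelihood for component k is f_k(x₁)·f_k(x₂).
  p_1 = [P(share | comp) = 0.13] × [0.05] = 0.0065
  p_2 = [P(share | comp) = 0.05] × [0.16] = 0.008
  p_3 = [P(share | comp) = 0.20] × [0.26] = 0.052
Prior × likelihood for each component:
  w_1·p_1 = 0.43 × 0.0065 = 0.002795
  w_2·p_2 = 0.38 × 0.008 = 0.00304
  w_3·p_3 = 0.19 × 0.052 = 0.00988
Evidence: 0.002795 + 0.00304 + 0.00988 = 0.015715
P(Segment 1 | x₁, x₂) ≈ 0.1779

0.1779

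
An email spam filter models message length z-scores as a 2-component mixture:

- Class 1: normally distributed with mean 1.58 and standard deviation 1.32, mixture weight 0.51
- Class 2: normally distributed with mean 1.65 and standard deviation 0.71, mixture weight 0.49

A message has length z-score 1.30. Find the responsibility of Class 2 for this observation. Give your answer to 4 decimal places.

0.6180

By Bayes' theorem, P(k | x) = w_k f_k(x) / Σ_j w_j f_j(x).
Normal densities:
  f_1 = (1/(1.32·√(2π)))·exp(−(1.30−1.58)²/(2·1.32²)) = 0.302229·exp(-0.02250) = 0.295505
  f_2 = (1/(0.71·√(2π)))·exp(−(1.30−1.65)²/(2·0.71²)) = 0.561891·exp(-0.12150) = 0.497603
Weight by the priors:
  w_1·f_1 = 0.51 × 0.295505 = 0.150708
  w_2·f_2 = 0.49 × 0.497603 = 0.243826
Marginal: 0.150708 + 0.243826 = 0.394533
So the posterior for Class 2 is 0.243826 / 0.394533 ≈ 0.6180.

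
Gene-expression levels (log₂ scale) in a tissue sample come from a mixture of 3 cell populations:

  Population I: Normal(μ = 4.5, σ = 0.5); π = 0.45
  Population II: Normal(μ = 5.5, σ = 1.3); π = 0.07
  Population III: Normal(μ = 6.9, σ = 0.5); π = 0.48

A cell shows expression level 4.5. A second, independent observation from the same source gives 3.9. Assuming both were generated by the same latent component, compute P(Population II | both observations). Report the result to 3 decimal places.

By Bayes' theorem, P(k | x) = π_k f_k(x) / Σ_j π_j f_j(x).
Since both observations come from the same component, the likelihood for component k is f_k(x₁)·f_k(x₂).
  p_I = [(1/(0.5·√(2π)))·exp(−(4.5−4.5)²/(2·0.5²)) = 0.797885·exp(-0.00000) = 0.797885] × [0.388372] = 0.309876
  p_II = [(1/(1.3·√(2π)))·exp(−(4.5−5.5)²/(2·1.3²)) = 0.306879·exp(-0.29586) = 0.228285] × [0.143891] = 0.0328481
  p_III = [(1/(0.5·√(2π)))·exp(−(4.5−6.9)²/(2·0.5²)) = 0.797885·exp(-11.52000) = 7.9226e-06] × [1.21518e-08] = 9.62736e-14
Prior × likelihood for each component:
  π_I·p_I = 0.45 × 0.309876 = 0.139444
  π_II·p_II = 0.07 × 0.0328481 = 0.00229937
  π_III·p_III = 0.48 × 9.62736e-14 = 4.62113e-14
Normaliser: 0.139444 + 0.00229937 + 4.62113e-14 = 0.141744
So the posterior for Population II is 0.00229937 / 0.141744 ≈ 0.016.

0.016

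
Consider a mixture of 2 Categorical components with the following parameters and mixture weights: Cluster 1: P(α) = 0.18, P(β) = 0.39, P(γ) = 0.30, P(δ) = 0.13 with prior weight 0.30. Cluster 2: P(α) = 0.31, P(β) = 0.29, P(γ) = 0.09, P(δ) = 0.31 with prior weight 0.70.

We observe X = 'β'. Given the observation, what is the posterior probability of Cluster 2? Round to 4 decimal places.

0.6344

Apply Bayes' rule: the posterior for each component is proportional to its prior times its likelihood at x.
Evaluate each component's likelihood at the observed value:
  p_1 = P(β | comp) = 0.39
  p_2 = P(β | comp) = 0.29
Unnormalised posteriors:
  w_1·p_1 = 0.30 × 0.39 = 0.117
  w_2·p_2 = 0.70 × 0.29 = 0.203
Marginal: 0.117 + 0.203 = 0.32
P(Cluster 2 | 'β') ≈ 0.6344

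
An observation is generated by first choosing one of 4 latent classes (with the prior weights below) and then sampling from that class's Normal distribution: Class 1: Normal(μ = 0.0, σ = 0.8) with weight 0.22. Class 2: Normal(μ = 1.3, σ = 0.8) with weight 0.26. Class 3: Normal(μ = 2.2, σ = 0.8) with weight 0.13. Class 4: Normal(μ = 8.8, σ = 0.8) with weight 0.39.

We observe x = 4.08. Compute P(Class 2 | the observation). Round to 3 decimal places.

The responsibility of component k is π_k f_k(x) divided by Σ_j π_j f_j(x).
Evaluate each component's likelihood at the observed value:
  f_1 = (1/(0.8·√(2π)))·exp(−(4.08−0.0)²/(2·0.8²)) = 0.498678·exp(-13.00500) = 1.12155e-06
  f_2 = (1/(0.8·√(2π)))·exp(−(4.08−1.3)²/(2·0.8²)) = 0.498678·exp(-6.03781) = 0.00119023
  f_3 = (1/(0.8·√(2π)))·exp(−(4.08−2.2)²/(2·0.8²)) = 0.498678·exp(-2.76125) = 0.0315228
  f_4 = (1/(0.8·√(2π)))·exp(−(4.08−8.8)²/(2·0.8²)) = 0.498678·exp(-17.40500) = 1.37697e-08
Unnormalised posteriors:
  π_1·f_1 = 0.22 × 1.12155e-06 = 2.46742e-07
  π_2·f_2 = 0.26 × 0.00119023 = 0.00030946
  π_3·f_3 = 0.13 × 0.0315228 = 0.00409796
  π_4·f_4 = 0.39 × 1.37697e-08 = 5.37018e-09
Denominator: 2.46742e-07 + 0.00030946 + 0.00409796 + 5.37018e-09 = 0.00440767
P(Class 2 | data) = 0.00030946 / 0.00440767 ≈ 0.070

0.070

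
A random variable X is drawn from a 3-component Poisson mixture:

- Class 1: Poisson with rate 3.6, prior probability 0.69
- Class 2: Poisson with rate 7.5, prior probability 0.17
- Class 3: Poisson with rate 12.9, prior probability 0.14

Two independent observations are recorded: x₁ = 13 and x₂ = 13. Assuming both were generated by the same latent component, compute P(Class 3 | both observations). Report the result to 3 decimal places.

The responsibility of component k is π_k f_k(x) divided by Σ_j π_j f_j(x).
Since both observations come from the same component, the likelihood for component k is f_k(x₁)·f_k(x₂).
  L_1 = [e^(−3.6)·3.6^13/13! = 7.485e-05] × [7.485e-05] = 5.60253e-09
  L_2 = [e^(−7.5)·7.5^13/13! = 0.0211012] × [0.0211012] = 0.000445261
  L_3 = [e^(−12.9)·12.9^13/13! = 0.109897] × [0.109897] = 0.0120774
Multiply by the mixture weights:
  π_1·L_1 = 0.69 × 5.60253e-09 = 3.86575e-09
  π_2·L_2 = 0.17 × 0.000445261 = 7.56944e-05
  π_3·L_3 = 0.14 × 0.0120774 = 0.00169084
Denominator: 3.86575e-09 + 7.56944e-05 + 0.00169084 = 0.00176654
Responsibility of Class 3: 0.00169084 / 0.00176654 ≈ 0.957

0.957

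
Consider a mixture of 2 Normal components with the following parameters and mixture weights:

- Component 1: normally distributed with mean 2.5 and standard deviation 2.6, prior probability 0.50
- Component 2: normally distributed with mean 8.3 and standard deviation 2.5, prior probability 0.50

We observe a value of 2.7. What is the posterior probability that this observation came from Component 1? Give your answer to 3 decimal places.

0.922

The responsibility of component k is P(Z=k) f_k(x) divided by Σ_j P(Z=j) f_j(x).
Normal densities:
  p_1 = 0.152986
  p_2 = 0.0129841
Prior × likelihood for each component:
  P(Z=1)·p_1 = 0.50 × 0.152986 = 0.076493
  P(Z=2)·p_2 = 0.50 × 0.0129841 = 0.00649205
Marginal: 0.076493 + 0.00649205 = 0.0829851
P(Component 1 | data) = 0.076493 / 0.0829851 ≈ 0.922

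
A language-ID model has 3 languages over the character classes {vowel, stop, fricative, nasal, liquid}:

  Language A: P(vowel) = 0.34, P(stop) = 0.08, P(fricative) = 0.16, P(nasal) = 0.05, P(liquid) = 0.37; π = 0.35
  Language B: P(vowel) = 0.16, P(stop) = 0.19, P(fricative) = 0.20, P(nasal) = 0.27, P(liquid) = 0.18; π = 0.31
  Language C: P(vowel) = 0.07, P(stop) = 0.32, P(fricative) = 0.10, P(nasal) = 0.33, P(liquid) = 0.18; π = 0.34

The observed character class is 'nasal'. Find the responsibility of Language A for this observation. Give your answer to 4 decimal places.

0.0820

P(component k | x) = π_k·f_k(x) / marginal(x), where marginal(x) = Σ_j π_j·f_j(x).
Evaluate each component's likelihood at the observed value:
  p_A = P(nasal | comp) = 0.05
  p_B = P(nasal | comp) = 0.27
  p_C = P(nasal | comp) = 0.33
Multiply by the mixture weights:
  π_A·p_A = 0.35 × 0.05 = 0.0175
  π_B·p_B = 0.31 × 0.27 = 0.0837
  π_C·p_C = 0.34 × 0.33 = 0.1122
Sum: 0.0175 + 0.0837 + 0.1122 = 0.2134
P(Language A | the observation) ≈ 0.0820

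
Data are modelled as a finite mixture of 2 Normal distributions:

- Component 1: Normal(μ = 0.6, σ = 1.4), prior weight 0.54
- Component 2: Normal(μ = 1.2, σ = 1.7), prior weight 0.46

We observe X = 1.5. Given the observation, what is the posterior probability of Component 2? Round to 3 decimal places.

By Bayes' theorem, P(k | x) = P(Z=k) f_k(x) / Σ_j P(Z=j) f_j(x).
Evaluate each component's likelihood at the observed value:
  f_1 = (1/(1.4·√(2π)))·exp(−(1.5−0.6)²/(2·1.4²)) = 0.284959·exp(-0.20663) = 0.231762
  f_2 = (1/(1.7·√(2π)))·exp(−(1.5−1.2)²/(2·1.7²)) = 0.234672·exp(-0.01557) = 0.231046
Multiply by the mixture weights:
  P(Z=1)·f_1 = 0.54 × 0.231762 = 0.125152
  P(Z=2)·f_2 = 0.46 × 0.231046 = 0.106281
Evidence: 0.125152 + 0.106281 = 0.231433
P(Component 2 | the observation) ≈ 0.459

0.459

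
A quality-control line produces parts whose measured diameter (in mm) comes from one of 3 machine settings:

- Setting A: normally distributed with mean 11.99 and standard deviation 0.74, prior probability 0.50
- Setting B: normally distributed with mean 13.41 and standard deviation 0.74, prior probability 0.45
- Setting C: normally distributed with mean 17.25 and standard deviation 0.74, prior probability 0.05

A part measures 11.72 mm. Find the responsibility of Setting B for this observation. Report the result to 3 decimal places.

0.066

Posterior ∝ prior × likelihood, so P(k | x) ∝ P(Z=k) f_k(x); normalise over all components.
Component likelihoods at x = 11.72 mm:
  p_A = 0.504394
  p_B = 0.0397292
  p_C = 4.02736e-13
Unnormalised posteriors:
  P(Z=A)·p_A = 0.50 × 0.504394 = 0.252197
  P(Z=B)·p_B = 0.45 × 0.0397292 = 0.0178782
  P(Z=C)·p_C = 0.05 × 4.02736e-13 = 2.01368e-14
Marginal: 0.252197 + 0.0178782 + 2.01368e-14 = 0.270075
P(Setting B | 11.72 mm) = 0.0178782 / 0.270075 ≈ 0.066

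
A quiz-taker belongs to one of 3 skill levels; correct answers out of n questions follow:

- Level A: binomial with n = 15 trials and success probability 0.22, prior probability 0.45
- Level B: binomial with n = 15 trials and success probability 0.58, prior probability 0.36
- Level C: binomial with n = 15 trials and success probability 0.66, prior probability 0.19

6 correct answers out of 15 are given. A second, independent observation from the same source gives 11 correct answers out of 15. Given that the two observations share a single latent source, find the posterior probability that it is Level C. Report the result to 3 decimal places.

0.233

P(component k | x) = π_k·f_k(x) / marginal(x), where marginal(x) = Σ_j π_j·f_j(x).
Since both observations come from the same component, the likelihood for component k is f_k(x₁)·f_k(x₂).
  L_A = [C(15,6)·0.22^6·0.78^9 = 5005·0.00011338·0.106869 = 0.0606445] × [2.9523e-05] = 1.79041e-06
  L_B = [C(15,6)·0.58^6·0.42^9 = 5005·0.0380687·0.000406671 = 0.0774846] × [0.10613] = 0.00822344
  L_C = [C(15,6)·0.66^6·0.34^9 = 5005·0.082654·6.0717e-05 = 0.0251176] × [0.188813] = 0.00474252
Prior × likelihood for each component:
  π_A·L_A = 0.45 × 1.79041e-06 = 8.05684e-07
  π_B·L_B = 0.36 × 0.00822344 = 0.00296044
  π_C·L_C = 0.19 × 0.00474252 = 0.00090108
Sum: 8.05684e-07 + 0.00296044 + 0.00090108 = 0.00386232
So the posterior for Level C is 0.00090108 / 0.00386232 ≈ 0.233.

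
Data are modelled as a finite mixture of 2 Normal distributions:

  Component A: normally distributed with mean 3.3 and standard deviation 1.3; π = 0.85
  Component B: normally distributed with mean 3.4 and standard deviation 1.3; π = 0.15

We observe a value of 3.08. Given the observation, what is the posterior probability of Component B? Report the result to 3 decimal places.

0.148

P(component k | x) = π_k·f_k(x) / marginal(x), where marginal(x) = Σ_j π_j·f_j(x).
Normal densities:
  p_A = (1/(1.3·√(2π)))·exp(−(3.08−3.3)²/(2·1.3²)) = 0.306879·exp(-0.01432) = 0.302516
  p_B = (1/(1.3·√(2π)))·exp(−(3.08−3.4)²/(2·1.3²)) = 0.306879·exp(-0.03030) = 0.297721
Unnormalised posteriors:
  π_A·p_A = 0.85 × 0.302516 = 0.257138
  π_B·p_B = 0.15 × 0.297721 = 0.0446581
Denominator: 0.257138 + 0.0446581 = 0.301796
P(Component B | x) ≈ 0.148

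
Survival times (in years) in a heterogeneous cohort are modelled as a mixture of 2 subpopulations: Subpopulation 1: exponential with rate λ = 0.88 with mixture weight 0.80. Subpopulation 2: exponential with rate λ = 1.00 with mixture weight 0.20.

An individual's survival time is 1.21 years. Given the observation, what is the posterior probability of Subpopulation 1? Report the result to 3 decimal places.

By Bayes' theorem, P(k | x) = P(Z=k) f_k(x) / Σ_j P(Z=j) f_j(x).
Component likelihoods at x = 1.21 years:
  p_1 = 0.88·e^(−0.88·1.21) = 0.88·e^(−1.0648) = 0.303421
  p_2 = 1.00·e^(−1.00·1.21) = 1.00·e^(−1.2100) = 0.298197
Multiply by the mixture weights:
  P(Z=1)·p_1 = 0.80 × 0.303421 = 0.242737
  P(Z=2)·p_2 = 0.20 × 0.298197 = 0.0596395
Denominator: 0.242737 + 0.0596395 = 0.302376
So the posterior for Subpopulation 1 is 0.242737 / 0.302376 ≈ 0.803.

0.803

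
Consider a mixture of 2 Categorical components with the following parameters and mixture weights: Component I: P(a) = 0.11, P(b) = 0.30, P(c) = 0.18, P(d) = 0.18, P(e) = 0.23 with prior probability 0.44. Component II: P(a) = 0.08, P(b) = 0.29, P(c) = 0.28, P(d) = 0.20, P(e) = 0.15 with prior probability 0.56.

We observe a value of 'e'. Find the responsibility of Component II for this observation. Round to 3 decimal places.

0.454

Apply Bayes' rule: the posterior for each component is proportional to its prior times its likelihood at x.
Evaluate each component's likelihood at the observed value:
  L_I = 0.23
  L_II = 0.15
Multiply by the mixture weights:
  w_I·L_I = 0.44 × 0.23 = 0.1012
  w_II·L_II = 0.56 × 0.15 = 0.084
Normaliser: 0.1012 + 0.084 = 0.1852
P(Component II | 'e') = 0.084 / 0.1852 ≈ 0.454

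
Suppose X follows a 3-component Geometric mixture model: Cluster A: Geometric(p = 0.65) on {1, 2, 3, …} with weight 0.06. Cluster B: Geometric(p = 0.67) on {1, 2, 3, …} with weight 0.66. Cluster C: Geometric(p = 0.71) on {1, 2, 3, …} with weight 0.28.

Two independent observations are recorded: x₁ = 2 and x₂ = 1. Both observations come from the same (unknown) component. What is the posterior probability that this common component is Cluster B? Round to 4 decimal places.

0.6625

By Bayes' theorem, P(k | x) = π_k f_k(x) / Σ_j π_j f_j(x).
Since both observations come from the same component, the likelihood for component k is f_k(x₁)·f_k(x₂).
  p_A = [0.65·(1−0.65)^1 = 0.65·0.35 = 0.2275] × [0.65] = 0.147875
  p_B = [0.67·(1−0.67)^1 = 0.67·0.33 = 0.2211] × [0.67] = 0.148137
  p_C = [0.71·(1−0.71)^1 = 0.71·0.29 = 0.2059] × [0.71] = 0.146189
Weight by the priors:
  π_A·p_A = 0.06 × 0.147875 = 0.0088725
  π_B·p_B = 0.66 × 0.148137 = 0.0977704
  π_C·p_C = 0.28 × 0.146189 = 0.0409329
Evidence: 0.0088725 + 0.0977704 + 0.0409329 = 0.147576
So the posterior for Cluster B is 0.0977704 / 0.147576 ≈ 0.6625.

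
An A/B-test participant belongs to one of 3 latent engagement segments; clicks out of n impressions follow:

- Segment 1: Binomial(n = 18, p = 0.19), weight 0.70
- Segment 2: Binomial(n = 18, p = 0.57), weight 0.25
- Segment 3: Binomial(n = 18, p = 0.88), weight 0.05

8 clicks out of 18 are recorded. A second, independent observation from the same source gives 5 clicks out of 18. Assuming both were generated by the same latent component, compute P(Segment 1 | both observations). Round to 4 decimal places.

0.7879

Posterior ∝ prior × likelihood, so P(k | x) ∝ w_k f_k(x); normalise over all components.
Since both observations come from the same component, the likelihood for component k is f_k(x₁)·f_k(x₂).
  f_1 = [0.00903517] × [0.137073] = 0.00123848
  f_2 = [0.105376] × [0.00885816] = 0.000933436
  f_3 = [9.74387e-06] × [4.83781e-09] = 4.7139e-14
Weight by the priors:
  w_1·f_1 = 0.70 × 0.00123848 = 0.000866936
  w_2·f_2 = 0.25 × 0.000933436 = 0.000233359
  w_3·f_3 = 0.05 × 4.7139e-14 = 2.35695e-15
Evidence: 0.000866936 + 0.000233359 + 2.35695e-15 = 0.0011003
P(Segment 1 | x₁, x₂) ≈ 0.7879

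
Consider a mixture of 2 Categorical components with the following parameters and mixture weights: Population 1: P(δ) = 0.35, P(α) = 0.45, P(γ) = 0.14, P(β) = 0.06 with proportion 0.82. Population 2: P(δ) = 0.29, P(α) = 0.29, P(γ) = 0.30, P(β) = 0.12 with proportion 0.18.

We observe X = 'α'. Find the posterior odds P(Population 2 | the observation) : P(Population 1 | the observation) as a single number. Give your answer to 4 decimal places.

Only the two components matter; the odds are (π_i f_i(x)) / (π_j f_j(x)).
Categorical probabilities:
  p_1 = P(α | comp) = 0.45
  p_2 = P(α | comp) = 0.29
Odds = (0.18/0.82) × (0.29/0.45) = 0.219512 × 0.644444 ≈ 0.1415

0.1415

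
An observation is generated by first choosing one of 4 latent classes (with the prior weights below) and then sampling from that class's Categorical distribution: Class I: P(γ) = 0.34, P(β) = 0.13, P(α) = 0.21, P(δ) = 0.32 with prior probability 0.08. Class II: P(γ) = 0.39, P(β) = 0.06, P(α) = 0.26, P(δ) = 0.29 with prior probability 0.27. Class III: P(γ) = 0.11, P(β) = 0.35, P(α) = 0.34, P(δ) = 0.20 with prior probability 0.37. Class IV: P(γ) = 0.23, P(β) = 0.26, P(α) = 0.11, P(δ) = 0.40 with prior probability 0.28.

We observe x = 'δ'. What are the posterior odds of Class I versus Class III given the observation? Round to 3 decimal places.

0.346

Since P(k|x) ∝ π_k f_k(x), the posterior odds are π_i f_i(x) / (π_j f_j(x)).
Categorical probabilities:
  L_I = 0.32
  L_II = 0.29
  L_III = 0.2
  L_IV = 0.4
Posterior odds = (π_I·L_I) / (π_III·L_III) = (0.08·0.32) / (0.37·0.2) = 0.0256 / 0.074 ≈ 0.346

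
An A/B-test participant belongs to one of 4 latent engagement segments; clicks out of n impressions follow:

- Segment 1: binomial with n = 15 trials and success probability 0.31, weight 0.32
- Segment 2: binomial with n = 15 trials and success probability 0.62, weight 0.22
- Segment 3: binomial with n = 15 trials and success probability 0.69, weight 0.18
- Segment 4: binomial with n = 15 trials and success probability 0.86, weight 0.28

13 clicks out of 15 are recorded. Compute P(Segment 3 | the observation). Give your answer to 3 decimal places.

By Bayes' theorem, P(k | x) = π_k f_k(x) / Σ_j π_j f_j(x).
Component likelihoods at x = 13 clicks out of 15:
  L_1 = C(15,13)·0.31^13·0.69^2 = 105·2.44175e-07·0.4761 = 1.22065e-05
  L_2 = C(15,13)·0.62^13·0.38^2 = 105·0.00200029·0.1444 = 0.0303283
  L_3 = C(15,13)·0.69^13·0.31^2 = 105·0.00803597·0.0961 = 0.0810869
  L_4 = C(15,13)·0.86^13·0.14^2 = 105·0.14076·0.0196 = 0.289684
Weight by the priors:
  π_1·L_1 = 0.32 × 1.22065e-05 = 3.90607e-06
  π_2·L_2 = 0.22 × 0.0303283 = 0.00667223
  π_3·L_3 = 0.18 × 0.0810869 = 0.0145956
  π_4·L_4 = 0.28 × 0.289684 = 0.0811117
Sum: 3.90607e-06 + 0.00667223 + 0.0145956 + 0.0811117 = 0.102383
P(Segment 3 | x) ≈ 0.143

0.143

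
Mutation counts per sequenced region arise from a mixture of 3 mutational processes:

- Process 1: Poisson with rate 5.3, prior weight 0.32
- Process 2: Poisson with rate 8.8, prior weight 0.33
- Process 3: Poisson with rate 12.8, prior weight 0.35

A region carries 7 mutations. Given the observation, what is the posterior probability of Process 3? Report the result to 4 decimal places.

0.1222

By Bayes' theorem, P(k | x) = P(Z=k) f_k(x) / Σ_j P(Z=j) f_j(x).
Poisson probabilities:
  f_1 = 0.116343
  f_2 = 0.122224
  f_3 = 0.0308368
Weight by the priors:
  P(Z=1)·f_1 = 0.32 × 0.116343 = 0.0372297
  P(Z=2)·f_2 = 0.33 × 0.122224 = 0.0403339
  P(Z=3)·f_3 = 0.35 × 0.0308368 = 0.0107929
Marginal: 0.0372297 + 0.0403339 + 0.0107929 = 0.0883566
P(Process 3 | x) = 0.0107929 / 0.0883566 ≈ 0.1222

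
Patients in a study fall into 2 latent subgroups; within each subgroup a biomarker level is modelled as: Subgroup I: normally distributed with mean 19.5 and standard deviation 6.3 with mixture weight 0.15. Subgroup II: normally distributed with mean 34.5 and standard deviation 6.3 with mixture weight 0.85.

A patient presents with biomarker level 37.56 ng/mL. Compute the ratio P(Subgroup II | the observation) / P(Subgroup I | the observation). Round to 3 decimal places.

Posterior odds = (P(Z=i) f_i(x)) / (P(Z=j) f_j(x)); the normalising sum cancels.
Evaluate each component's likelihood at the observed value:
  L_I = 0.00104016
  L_II = 0.0562782
Posterior odds = (P(Z=II)·L_II) / (P(Z=I)·L_I) = (0.85·0.0562782) / (0.15·0.00104016) = 0.0478365 / 0.000156025 ≈ 306.596

306.596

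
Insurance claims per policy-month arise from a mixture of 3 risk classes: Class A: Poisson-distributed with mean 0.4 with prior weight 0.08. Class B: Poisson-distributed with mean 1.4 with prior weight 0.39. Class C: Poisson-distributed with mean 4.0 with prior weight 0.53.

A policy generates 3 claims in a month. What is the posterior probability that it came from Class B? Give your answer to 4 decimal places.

0.2970

Apply Bayes' rule: the posterior for each component is proportional to its prior times its likelihood at x.
Evaluate each component's likelihood at the observed value:
  f_A = 0.00715008
  f_B = 0.112777
  f_C = 0.195367
Prior × likelihood for each component:
  P(Z=A)·f_A = 0.08 × 0.00715008 = 0.000572006
  P(Z=B)·f_B = 0.39 × 0.112777 = 0.043983
  P(Z=C)·f_C = 0.53 × 0.195367 = 0.103544
Sum: 0.000572006 + 0.043983 + 0.103544 = 0.148099
Responsibility of Class B: 0.043983 / 0.148099 ≈ 0.2970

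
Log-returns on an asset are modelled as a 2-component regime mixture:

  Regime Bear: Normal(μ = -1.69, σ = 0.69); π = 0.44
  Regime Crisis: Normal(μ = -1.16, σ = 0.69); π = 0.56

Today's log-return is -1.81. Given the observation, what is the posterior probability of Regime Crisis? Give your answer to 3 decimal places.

0.453

Posterior ∝ prior × likelihood, so P(k | x) ∝ π_k f_k(x); normalise over all components.
Normal densities:
  f_Bear = 0.569499
  f_Crisis = 0.370989
Weight by the priors:
  π_Bear·f_Bear = 0.44 × 0.569499 = 0.25058
  π_Crisis·f_Crisis = 0.56 × 0.370989 = 0.207754
Denominator: 0.25058 + 0.207754 = 0.458333
P(Regime Crisis | the observation) ≈ 0.453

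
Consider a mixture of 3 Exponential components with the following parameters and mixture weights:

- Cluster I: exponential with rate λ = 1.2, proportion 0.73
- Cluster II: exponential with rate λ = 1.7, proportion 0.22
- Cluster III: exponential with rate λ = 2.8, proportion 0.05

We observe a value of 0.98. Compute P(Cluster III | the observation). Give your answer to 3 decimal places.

0.026

The responsibility of component k is w_k f_k(x) divided by Σ_j w_j f_j(x).
Exponential densities:
  L_I = 1.2·e^(−1.2·0.98) = 1.2·e^(−1.1760) = 0.370212
  L_II = 1.7·e^(−1.7·0.98) = 1.7·e^(−1.6660) = 0.321303
  L_III = 2.8·e^(−2.8·0.98) = 2.8·e^(−2.7440) = 0.180075
Weight by the priors:
  w_I·L_I = 0.73 × 0.370212 = 0.270255
  w_II·L_II = 0.22 × 0.321303 = 0.0706866
  w_III·L_III = 0.05 × 0.180075 = 0.00900376
Sum: 0.270255 + 0.0706866 + 0.00900376 = 0.349945
P(Cluster III | x) ≈ 0.026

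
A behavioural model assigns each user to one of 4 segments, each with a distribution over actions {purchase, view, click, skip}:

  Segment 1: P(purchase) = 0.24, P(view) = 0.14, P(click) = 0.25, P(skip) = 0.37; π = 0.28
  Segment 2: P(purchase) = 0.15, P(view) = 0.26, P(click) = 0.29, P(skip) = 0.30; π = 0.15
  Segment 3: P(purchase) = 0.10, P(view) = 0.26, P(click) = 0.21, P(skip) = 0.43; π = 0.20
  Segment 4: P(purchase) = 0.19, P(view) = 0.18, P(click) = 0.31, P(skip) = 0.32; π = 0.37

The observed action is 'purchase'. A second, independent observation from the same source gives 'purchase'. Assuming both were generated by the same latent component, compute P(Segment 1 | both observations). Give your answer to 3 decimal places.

By Bayes' theorem, P(k | x) = π_k f_k(x) / Σ_j π_j f_j(x).
Since both observations come from the same component, the likelihood for component k is f_k(x₁)·f_k(x₂).
  L_1 = [0.24] × [0.24] = 0.0576
  L_2 = [0.15] × [0.15] = 0.0225
  L_3 = [0.1] × [0.1] = 0.01
  L_4 = [0.19] × [0.19] = 0.0361
Prior × likelihood for each component:
  π_1·L_1 = 0.28 × 0.0576 = 0.016128
  π_2·L_2 = 0.15 × 0.0225 = 0.003375
  π_3·L_3 = 0.20 × 0.01 = 0.002
  π_4·L_4 = 0.37 × 0.0361 = 0.013357
Sum: 0.016128 + 0.003375 + 0.002 + 0.013357 = 0.03486
P(Segment 1 | x₁, x₂) ≈ 0.463

0.463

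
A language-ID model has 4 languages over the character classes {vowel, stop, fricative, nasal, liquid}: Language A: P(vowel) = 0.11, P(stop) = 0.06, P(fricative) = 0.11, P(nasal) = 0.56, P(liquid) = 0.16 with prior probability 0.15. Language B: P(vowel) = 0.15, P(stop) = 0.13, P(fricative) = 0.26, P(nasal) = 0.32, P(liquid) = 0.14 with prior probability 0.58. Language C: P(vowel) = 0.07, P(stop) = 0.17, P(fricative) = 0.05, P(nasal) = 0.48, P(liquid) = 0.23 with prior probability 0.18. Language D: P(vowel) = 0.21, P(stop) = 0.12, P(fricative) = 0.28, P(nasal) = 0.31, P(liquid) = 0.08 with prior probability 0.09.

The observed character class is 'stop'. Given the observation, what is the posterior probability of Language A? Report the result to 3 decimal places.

0.072

P(component k | x) = π_k·f_k(x) / marginal(x), where marginal(x) = Σ_j π_j·f_j(x).
Component likelihoods at x = 'stop':
  L_A = 0.06
  L_B = 0.13
  L_C = 0.17
  L_D = 0.12
Multiply by the mixture weights:
  π_A·L_A = 0.15 × 0.06 = 0.009
  π_B·L_B = 0.58 × 0.13 = 0.0754
  π_C·L_C = 0.18 × 0.17 = 0.0306
  π_D·L_D = 0.09 × 0.12 = 0.0108
Sum: 0.009 + 0.0754 + 0.0306 + 0.0108 = 0.1258
So the posterior for Language A is 0.009 / 0.1258 ≈ 0.072.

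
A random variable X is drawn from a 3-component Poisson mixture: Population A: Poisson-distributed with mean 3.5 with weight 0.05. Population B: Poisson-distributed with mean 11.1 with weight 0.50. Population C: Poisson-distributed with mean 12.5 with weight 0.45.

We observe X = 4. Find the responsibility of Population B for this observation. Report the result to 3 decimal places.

Apply Bayes' rule: the posterior for each component is proportional to its prior times its likelihood at x.
Evaluate each component's likelihood at the observed value:
  L_A = 0.188812
  L_B = 0.00955899
  L_C = 0.00379095
Multiply by the mixture weights:
  π_A·L_A = 0.05 × 0.188812 = 0.00944061
  π_B·L_B = 0.50 × 0.00955899 = 0.00477949
  π_C·L_C = 0.45 × 0.00379095 = 0.00170593
Denominator: 0.00944061 + 0.00477949 + 0.00170593 = 0.015926
P(Population B | data) ≈ 0.300

0.300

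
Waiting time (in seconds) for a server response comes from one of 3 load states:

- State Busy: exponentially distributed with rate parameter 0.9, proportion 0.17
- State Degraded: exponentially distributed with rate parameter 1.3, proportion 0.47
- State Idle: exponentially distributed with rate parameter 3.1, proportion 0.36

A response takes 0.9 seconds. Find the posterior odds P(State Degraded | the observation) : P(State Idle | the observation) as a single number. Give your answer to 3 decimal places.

Posterior odds = (π_i f_i(x)) / (π_j f_j(x)); the normalising sum cancels.
Exponential densities:
  f_Busy = 0.400372
  f_Degraded = 0.403477
  f_Idle = 0.190406
Posterior odds = (π_Degraded·f_Degraded) / (π_Idle·f_Idle) = (0.47·0.403477) / (0.36·0.190406) = 0.189634 / 0.0685461 ≈ 2.767

2.767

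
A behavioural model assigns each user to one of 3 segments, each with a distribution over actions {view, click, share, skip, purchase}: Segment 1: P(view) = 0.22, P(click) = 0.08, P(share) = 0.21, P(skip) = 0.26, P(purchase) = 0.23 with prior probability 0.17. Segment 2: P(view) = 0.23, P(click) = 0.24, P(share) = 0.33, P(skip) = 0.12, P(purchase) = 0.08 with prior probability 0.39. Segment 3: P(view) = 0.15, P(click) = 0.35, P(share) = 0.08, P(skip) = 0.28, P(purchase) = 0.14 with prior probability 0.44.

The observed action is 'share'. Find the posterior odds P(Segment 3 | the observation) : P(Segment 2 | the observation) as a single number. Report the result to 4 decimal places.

0.2735

Posterior odds = (π_i f_i(x)) / (π_j f_j(x)); the normalising sum cancels.
Evaluate each component's likelihood at the observed value:
  L_1 = 0.21
  L_2 = 0.33
  L_3 = 0.08
0.0352 / 0.1287 ≈ 0.2735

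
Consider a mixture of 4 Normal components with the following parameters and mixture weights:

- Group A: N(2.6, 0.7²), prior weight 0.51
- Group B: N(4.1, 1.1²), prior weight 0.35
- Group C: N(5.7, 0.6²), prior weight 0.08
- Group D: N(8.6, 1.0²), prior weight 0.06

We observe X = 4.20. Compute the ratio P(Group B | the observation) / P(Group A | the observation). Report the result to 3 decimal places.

The posterior odds equal the prior odds times the likelihood ratio: (π_i/π_j)·(f_i(x)/f_j(x)).
Normal densities:
  f_A = 0.0418147
  f_B = 0.361179
  f_C = 0.0292138
  f_D = 2.49425e-05
Posterior odds = (π_B·f_B) / (π_A·f_A) = (0.35·0.361179) / (0.51·0.0418147) = 0.126413 / 0.0213255 ≈ 5.928

5.928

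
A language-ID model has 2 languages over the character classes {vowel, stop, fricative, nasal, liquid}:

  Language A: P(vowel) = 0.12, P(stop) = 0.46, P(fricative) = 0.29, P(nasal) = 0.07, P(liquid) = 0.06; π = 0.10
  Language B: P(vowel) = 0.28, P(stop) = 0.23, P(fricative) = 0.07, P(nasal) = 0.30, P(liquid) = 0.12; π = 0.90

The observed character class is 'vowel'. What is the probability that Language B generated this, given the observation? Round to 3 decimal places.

0.955

Apply Bayes' rule: the posterior for each component is proportional to its prior times its likelihood at x.
Component likelihoods at x = 'vowel':
  L_A = 0.12
  L_B = 0.28
Multiply by the mixture weights:
  π_A·L_A = 0.10 × 0.12 = 0.012
  π_B·L_B = 0.90 × 0.28 = 0.252
Sum: 0.012 + 0.252 = 0.264
P(Language B | 'vowel') = 0.252 / 0.264 ≈ 0.955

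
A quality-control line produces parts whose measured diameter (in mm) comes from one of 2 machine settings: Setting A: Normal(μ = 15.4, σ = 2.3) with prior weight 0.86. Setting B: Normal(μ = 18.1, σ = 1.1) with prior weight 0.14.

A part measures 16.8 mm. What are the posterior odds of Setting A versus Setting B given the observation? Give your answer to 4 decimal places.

4.9076

Only the two components matter; the odds are (w_i f_i(x)) / (w_j f_j(x)).
Component likelihoods at x = 16.8 mm:
  p_A = 0.144121
  p_B = 0.180397
Posterior odds = (w_A·p_A) / (w_B·p_B) = (0.86·0.144121) / (0.14·0.180397) = 0.123944 / 0.0252556 ≈ 4.9076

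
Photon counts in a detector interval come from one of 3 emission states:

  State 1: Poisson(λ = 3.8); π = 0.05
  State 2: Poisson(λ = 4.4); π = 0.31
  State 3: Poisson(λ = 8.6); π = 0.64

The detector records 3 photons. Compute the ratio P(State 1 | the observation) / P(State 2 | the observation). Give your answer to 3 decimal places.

0.189

Since P(k|x) ∝ π_k f_k(x), the posterior odds are π_i f_i(x) / (π_j f_j(x)).
Component likelihoods at x = 3 photons:
  f_1 = 0.204588
  f_2 = 0.174305
  f_3 = 0.0195169
0.0102294 / 0.0540347 ≈ 0.189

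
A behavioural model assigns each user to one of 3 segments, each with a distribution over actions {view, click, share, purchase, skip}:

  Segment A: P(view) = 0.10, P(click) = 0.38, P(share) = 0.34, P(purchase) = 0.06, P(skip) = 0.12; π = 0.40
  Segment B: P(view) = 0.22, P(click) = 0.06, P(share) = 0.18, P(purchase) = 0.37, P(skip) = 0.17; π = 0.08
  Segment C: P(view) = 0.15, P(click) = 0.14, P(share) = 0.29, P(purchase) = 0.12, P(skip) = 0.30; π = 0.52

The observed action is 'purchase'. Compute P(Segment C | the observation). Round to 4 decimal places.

By Bayes' theorem, P(k | x) = π_k f_k(x) / Σ_j π_j f_j(x).
Evaluate each component's likelihood at the observed value:
  L_A = P(purchase | comp) = 0.06
  L_B = P(purchase | comp) = 0.37
  L_C = P(purchase | comp) = 0.12
Multiply by the mixture weights:
  π_A·L_A = 0.40 × 0.06 = 0.024
  π_B·L_B = 0.08 × 0.37 = 0.0296
  π_C·L_C = 0.52 × 0.12 = 0.0624
Evidence: 0.024 + 0.0296 + 0.0624 = 0.116
P(Segment C | 'purchase') = 0.0624 / 0.116 ≈ 0.5379

0.5379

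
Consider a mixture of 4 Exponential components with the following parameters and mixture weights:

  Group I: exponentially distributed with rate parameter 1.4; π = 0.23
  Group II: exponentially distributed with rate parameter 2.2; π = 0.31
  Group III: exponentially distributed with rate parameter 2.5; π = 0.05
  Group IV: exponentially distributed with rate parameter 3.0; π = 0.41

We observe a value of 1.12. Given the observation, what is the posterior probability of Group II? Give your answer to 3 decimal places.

Apply Bayes' rule: the posterior for each component is proportional to its prior times its likelihood at x.
Evaluate each component's likelihood at the observed value:
  f_I = 1.4·e^(−1.4·1.12) = 1.4·e^(−1.5680) = 0.291846
  f_II = 2.2·e^(−2.2·1.12) = 2.2·e^(−2.4640) = 0.187207
  f_III = 2.5·e^(−2.5·1.12) = 2.5·e^(−2.8000) = 0.152025
  f_IV = 3.0·e^(−3.0·1.12) = 3.0·e^(−3.3600) = 0.104206
Prior × likelihood for each component:
  w_I·f_I = 0.23 × 0.291846 = 0.0671247
  w_II·f_II = 0.31 × 0.187207 = 0.058034
  w_III·f_III = 0.05 × 0.152025 = 0.00760126
  w_IV·f_IV = 0.41 × 0.104206 = 0.0427244
Normaliser: 0.0671247 + 0.058034 + 0.00760126 + 0.0427244 = 0.175484
P(Group II | 1.12) = 0.058034 / 0.175484 ≈ 0.331

0.331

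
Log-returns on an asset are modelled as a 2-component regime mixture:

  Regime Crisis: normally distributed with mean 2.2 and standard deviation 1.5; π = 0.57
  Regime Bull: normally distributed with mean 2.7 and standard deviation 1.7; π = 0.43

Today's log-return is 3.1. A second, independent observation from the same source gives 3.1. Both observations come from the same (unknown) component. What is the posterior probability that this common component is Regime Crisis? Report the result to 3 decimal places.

0.557

Apply Bayes' rule: the posterior for each component is proportional to its prior times its likelihood at x.
Since both observations come from the same component, the likelihood for component k is f_k(x₁)·f_k(x₂).
  f_Crisis = [0.22215] × [0.22215] = 0.0493505
  f_Bull = [0.228265] × [0.228265] = 0.0521049
Weight by the priors:
  P(Z=Crisis)·f_Crisis = 0.57 × 0.0493505 = 0.0281298
  P(Z=Bull)·f_Bull = 0.43 × 0.0521049 = 0.0224051
Denominator: 0.0281298 + 0.0224051 = 0.0505349
P(Regime Crisis | x) ≈ 0.557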